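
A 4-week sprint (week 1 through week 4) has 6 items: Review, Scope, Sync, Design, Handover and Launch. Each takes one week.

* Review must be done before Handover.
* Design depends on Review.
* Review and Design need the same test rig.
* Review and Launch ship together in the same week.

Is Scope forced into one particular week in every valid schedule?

No

Scope can be week 1 (e.g. Review in week 1; Handover in week 2; Design in week 2; Scope in week 1; Launch in week 1; Sync in week 1) or week 2 (e.g. Launch=week 1, Scope=week 2, Sync=week 1, Handover=week 2, Design=week 2, Review=week 1).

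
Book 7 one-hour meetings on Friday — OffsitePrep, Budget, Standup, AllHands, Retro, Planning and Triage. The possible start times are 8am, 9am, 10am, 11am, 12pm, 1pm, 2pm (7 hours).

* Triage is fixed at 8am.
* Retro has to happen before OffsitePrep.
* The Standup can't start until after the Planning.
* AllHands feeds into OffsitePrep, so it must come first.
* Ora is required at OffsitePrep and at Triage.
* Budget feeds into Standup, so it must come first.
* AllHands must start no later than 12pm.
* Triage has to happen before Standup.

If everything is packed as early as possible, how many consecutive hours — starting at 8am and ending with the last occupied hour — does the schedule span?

2

The precedence chain requires at least 2 distinct hours.
2 works (last occupied hour: 9am): for example Budget=8am, Retro=8am, Standup=9am, Triage=8am, OffsitePrep=9am, AllHands=8am, Planning=8am.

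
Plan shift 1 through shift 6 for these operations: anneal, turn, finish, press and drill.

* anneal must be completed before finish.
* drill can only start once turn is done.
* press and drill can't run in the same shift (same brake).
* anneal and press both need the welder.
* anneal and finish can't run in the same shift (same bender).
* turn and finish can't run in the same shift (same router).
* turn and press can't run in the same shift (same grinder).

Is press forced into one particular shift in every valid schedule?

No

press can be shift 1 (e.g. finish=shift 3, anneal=shift 2, drill=shift 3, turn=shift 2, press=shift 1) or shift 2 (e.g. turn -> shift 1, finish -> shift 2, press -> shift 2, drill -> shift 3, anneal -> shift 1).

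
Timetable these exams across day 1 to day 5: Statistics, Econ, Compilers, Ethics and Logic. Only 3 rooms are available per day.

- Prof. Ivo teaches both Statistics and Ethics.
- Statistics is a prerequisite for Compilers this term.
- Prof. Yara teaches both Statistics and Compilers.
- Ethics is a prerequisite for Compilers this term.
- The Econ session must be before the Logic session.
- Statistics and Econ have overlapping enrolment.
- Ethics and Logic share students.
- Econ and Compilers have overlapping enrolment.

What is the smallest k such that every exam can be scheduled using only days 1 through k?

3 days

The precedence chain requires at least 2 distinct days.
With at most 3 per day and 5 exams, at least 2 days are needed.
Could 2 days be enough, i.e. nothing placed later than day 2? No: Compilers must come after Ethics (at day 1 or later) → {day 2}; Statistics must come before Compilers (at day 2 or earlier) → {day 1}; Logic must come after Econ (at day 1 or later) → {day 2}; Econ must come before Logic (at day 2 or earlier) → {day 1}; Econ can't share with Statistics (day 1) → nothing is left.
So 2 days is not enough.
3 works (last occupied day: day 3): for example Compilers in day 3; Logic in day 3; Econ in day 2; Ethics in day 2; Statistics in day 1.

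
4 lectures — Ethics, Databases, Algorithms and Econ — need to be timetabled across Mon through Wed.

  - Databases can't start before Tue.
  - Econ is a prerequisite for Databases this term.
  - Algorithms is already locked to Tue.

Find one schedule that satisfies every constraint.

Databases in Tue, Ethics in Mon, Algorithms in Tue, Econ in Mon

Checking: Econ(Mon) before Databases(Tue); Databases=Tue in [Tue,Wed]; Algorithms=Tue in [Tue,Tue].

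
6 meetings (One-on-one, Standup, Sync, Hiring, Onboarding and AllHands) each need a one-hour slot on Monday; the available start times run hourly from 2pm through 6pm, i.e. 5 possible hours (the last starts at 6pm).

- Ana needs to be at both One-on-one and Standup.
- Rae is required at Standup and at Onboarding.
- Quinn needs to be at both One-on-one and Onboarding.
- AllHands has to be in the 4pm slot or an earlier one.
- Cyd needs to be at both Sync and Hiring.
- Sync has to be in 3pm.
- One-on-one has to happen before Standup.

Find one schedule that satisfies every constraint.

Standup in 3pm, AllHands in 2pm, Sync in 3pm, Hiring in 2pm, Onboarding in 4pm, One-on-one in 2pm

Checking: One-on-one(2pm) before Standup(3pm); Standup(3pm) != Onboarding(4pm); Sync(3pm) != Hiring(2pm); One-on-one(2pm) != Standup(3pm); One-on-one(2pm) != Onboarding(4pm); AllHands=2pm in [2pm,4pm]; Sync=3pm in [3pm,3pm].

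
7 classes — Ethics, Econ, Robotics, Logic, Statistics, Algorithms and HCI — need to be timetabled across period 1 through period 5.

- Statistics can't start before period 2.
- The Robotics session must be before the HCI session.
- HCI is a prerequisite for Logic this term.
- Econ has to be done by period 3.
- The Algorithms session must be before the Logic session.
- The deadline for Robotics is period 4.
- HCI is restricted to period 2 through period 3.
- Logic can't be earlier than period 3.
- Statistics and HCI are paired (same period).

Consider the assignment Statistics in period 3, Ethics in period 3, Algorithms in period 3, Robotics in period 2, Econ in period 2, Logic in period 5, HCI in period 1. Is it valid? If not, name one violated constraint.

Invalid. HCI is restricted to period 2 through period 3.

Statistics and HCI are paired (same period) — violated.
Logic can't be earlier than period 3 — holds.
The deadline for Robotics is period 4 — holds.
The Algorithms session must be before the Logic session — holds.
Econ has to be done by period 3 — holds.
Statistics can't start before period 2 — holds.
HCI is restricted to period 2 through period 3 — violated.
The Robotics session must be before the HCI session — violated.
HCI is a prerequisite for Logic this term — holds.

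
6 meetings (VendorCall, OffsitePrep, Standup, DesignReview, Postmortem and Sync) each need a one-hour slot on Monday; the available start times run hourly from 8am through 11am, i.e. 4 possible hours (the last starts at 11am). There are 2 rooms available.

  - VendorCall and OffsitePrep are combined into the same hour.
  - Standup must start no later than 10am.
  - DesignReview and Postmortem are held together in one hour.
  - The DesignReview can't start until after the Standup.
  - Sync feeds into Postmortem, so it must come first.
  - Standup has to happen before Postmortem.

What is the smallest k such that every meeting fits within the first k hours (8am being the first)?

The precedence chain requires at least 2 distinct hours.
With at most 2 per hour and 6 meetings, at least 3 hours are needed.
3 works (last occupied hour: 10am): for example VendorCall=10am, OffsitePrep=10am, Postmortem=9am, Sync=8am, Standup=8am, DesignReview=9am.

3 hours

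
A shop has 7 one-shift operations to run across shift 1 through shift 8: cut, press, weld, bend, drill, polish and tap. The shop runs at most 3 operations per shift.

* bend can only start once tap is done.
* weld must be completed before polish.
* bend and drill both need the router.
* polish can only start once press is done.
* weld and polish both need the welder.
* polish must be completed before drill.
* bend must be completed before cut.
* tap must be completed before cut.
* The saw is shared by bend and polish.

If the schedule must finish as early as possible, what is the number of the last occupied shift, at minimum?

The precedence chain requires at least 3 distinct shifts.
With at most 3 per shift and 7 operations, at least 3 shifts are needed.
Could 3 shifts be enough, i.e. nothing placed later than shift 3? No: cut must come after tap (at shift 1 or later) → {shift 2, shift 3}; tap must come before cut (at shift 3 or earlier) → {shift 1, shift 2}; polish must come after press (at shift 1 or later) → {shift 2, shift 3}; bend must come after tap (at shift 1 or later) → {shift 2, shift 3}; cut must come after bend (at shift 2 or later) → {shift 3}; bend must come before cut (at shift 3 or earlier) → {shift 2}; drill must come after polish (at shift 2 or later) → {shift 3}; polish must come before drill (at shift 3 or earlier) → {shift 2}; polish can't share with bend (shift 2) → nothing is left.
So 3 shifts is not enough.
4 works (last occupied shift: shift 4): for example bend -> shift 3; press -> shift 1; tap -> shift 1; polish -> shift 2; drill -> shift 4; weld -> shift 1; cut -> shift 4.

shift 4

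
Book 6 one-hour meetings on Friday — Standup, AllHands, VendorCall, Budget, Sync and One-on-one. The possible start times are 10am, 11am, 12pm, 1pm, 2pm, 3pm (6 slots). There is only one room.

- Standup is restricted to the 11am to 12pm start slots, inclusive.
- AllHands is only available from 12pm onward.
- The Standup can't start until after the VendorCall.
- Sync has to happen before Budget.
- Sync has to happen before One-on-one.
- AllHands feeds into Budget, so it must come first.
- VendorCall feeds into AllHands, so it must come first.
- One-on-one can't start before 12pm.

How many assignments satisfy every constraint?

Splitting on Standup: it can be 11am (5), 12pm (6). Listing each branch's schedules as (AllHands, VendorCall, Budget, Sync, One-on-one):
Standup=11am: (12pm,10am,2pm,1pm,3pm) (12pm,10am,3pm,1pm,2pm) (1pm,10am,2pm,12pm,3pm) (1pm,10am,3pm,12pm,2pm) (2pm,10am,3pm,12pm,1pm) — 5.
Standup=12pm: (1pm,10am,2pm,11am,3pm) (1pm,10am,3pm,11am,2pm) (1pm,11am,2pm,10am,3pm) (1pm,11am,3pm,10am,2pm) (2pm,10am,3pm,11am,1pm) (2pm,11am,3pm,10am,1pm) — 6.
Summing: 5 + 6 = 11.

11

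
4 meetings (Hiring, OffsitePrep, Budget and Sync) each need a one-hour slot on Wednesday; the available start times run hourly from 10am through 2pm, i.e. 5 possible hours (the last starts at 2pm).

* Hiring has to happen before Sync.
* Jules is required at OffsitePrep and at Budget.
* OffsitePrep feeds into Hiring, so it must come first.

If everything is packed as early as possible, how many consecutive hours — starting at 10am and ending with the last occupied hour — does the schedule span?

The precedence chain requires at least 3 distinct hours.
3 works (last occupied hour: 12pm): for example OffsitePrep in 10am, Budget in 11am, Sync in 12pm, Hiring in 11am.

3 hours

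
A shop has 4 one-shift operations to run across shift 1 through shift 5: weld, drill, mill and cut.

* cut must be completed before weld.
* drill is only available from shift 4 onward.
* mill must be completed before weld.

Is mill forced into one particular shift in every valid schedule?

mill can be shift 1 (e.g. drill -> shift 4; mill -> shift 1; weld -> shift 2; cut -> shift 1) or shift 2 (e.g. weld -> shift 3, cut -> shift 1, drill -> shift 4, mill -> shift 2).

No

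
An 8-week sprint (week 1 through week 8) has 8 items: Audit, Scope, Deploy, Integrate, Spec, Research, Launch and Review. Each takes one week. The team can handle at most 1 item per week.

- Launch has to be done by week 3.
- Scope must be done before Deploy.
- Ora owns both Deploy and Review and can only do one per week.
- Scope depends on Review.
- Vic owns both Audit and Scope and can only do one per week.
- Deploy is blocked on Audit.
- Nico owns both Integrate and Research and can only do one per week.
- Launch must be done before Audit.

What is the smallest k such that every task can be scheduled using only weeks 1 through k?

8

The precedence chain requires at least 3 distinct weeks.
With at most 1 per week and 8 tasks, at least 8 weeks are needed.
8 works (last occupied week: week 8): for example Audit in week 2, Research in week 8, Scope in week 4, Deploy in week 5, Integrate in week 6, Spec in week 7, Review in week 3, Launch in week 1.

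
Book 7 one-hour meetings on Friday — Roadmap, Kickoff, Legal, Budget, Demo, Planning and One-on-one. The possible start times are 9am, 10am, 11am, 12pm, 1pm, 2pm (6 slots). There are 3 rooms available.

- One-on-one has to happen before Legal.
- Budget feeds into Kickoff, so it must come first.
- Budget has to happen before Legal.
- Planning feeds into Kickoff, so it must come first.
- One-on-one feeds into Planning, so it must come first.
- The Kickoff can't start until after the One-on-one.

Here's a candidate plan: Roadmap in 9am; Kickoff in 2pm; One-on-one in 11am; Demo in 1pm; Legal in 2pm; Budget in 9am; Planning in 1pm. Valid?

There are 3 rooms available — holds.
One-on-one has to happen before Legal — holds.
Planning feeds into Kickoff, so it must come first — holds.
One-on-one feeds into Planning, so it must come first — holds.
Budget feeds into Kickoff, so it must come first — holds.
Budget has to happen before Legal — holds.
The Kickoff can't start until after the One-on-one — holds.

Valid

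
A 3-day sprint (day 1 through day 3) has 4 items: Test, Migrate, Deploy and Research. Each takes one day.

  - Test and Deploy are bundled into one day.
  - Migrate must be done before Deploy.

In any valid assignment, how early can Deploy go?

day 2

Precedence pushes Deploy to at least day 2.
Deploy at day 2 is achievable: Research=day 1; Migrate=day 1; Test=day 2; Deploy=day 2.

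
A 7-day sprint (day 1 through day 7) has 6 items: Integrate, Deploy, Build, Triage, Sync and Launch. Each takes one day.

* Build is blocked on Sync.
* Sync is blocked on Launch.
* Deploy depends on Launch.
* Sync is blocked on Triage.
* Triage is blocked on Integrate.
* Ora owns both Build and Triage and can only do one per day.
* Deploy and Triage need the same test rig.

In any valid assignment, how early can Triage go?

Precedence pushes Triage to at least day 2; downstream work caps Triage at day 5.
Triage at day 2 is achievable: Sync in day 3; Triage in day 2; Integrate in day 1; Launch in day 1; Deploy in day 3; Build in day 4.

day 2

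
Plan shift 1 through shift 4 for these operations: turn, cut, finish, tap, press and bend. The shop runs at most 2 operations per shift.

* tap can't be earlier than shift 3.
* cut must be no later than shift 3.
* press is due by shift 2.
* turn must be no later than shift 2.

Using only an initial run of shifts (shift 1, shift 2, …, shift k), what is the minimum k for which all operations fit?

With at most 2 per shift and 6 operations, at least 3 shifts are needed.
tap can't be placed before shift 3, so the schedule must run through at least shift 3.
3 works (last occupied shift: shift 3): for example tap in shift 3, cut in shift 2, press in shift 1, turn in shift 1, bend in shift 3, finish in shift 2.

3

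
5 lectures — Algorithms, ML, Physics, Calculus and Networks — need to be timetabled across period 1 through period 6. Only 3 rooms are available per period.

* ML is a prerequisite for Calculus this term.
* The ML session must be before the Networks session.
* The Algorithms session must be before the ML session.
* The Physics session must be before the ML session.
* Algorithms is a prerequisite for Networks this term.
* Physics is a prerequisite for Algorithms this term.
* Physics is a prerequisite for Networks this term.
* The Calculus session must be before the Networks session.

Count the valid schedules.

6

Splitting on Algorithms: it can be period 2 (4), period 3 (2). Listing each branch's schedules as (ML, Physics, Calculus, Networks) by period number:
Algorithms=period 2: (3,1,4,5) (3,1,4,6) (3,1,5,6) (4,1,5,6) — 4.
Algorithms=period 3: (4,1,5,6) (4,2,5,6) — 2.
Summing: 4 + 2 = 6.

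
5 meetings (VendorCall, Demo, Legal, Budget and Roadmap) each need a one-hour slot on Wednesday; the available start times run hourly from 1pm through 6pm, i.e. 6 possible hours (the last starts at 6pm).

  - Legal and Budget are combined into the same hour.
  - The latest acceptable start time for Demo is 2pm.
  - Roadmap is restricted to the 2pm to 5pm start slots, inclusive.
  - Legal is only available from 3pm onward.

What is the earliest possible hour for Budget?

3pm

Budget must be in the same hour as Legal, which can't be before 3pm, so Budget is at least 3pm.
Budget at 3pm is achievable: Budget -> 3pm, Roadmap -> 2pm, VendorCall -> 1pm, Demo -> 1pm, Legal -> 3pm.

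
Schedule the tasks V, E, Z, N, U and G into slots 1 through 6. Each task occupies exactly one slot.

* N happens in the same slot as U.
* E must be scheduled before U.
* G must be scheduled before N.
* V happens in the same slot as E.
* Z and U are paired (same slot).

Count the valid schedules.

55

Splitting on V: it can be 1 (15), 2 (14), 3 (12), 4 (9), 5 (5). Listing each branch's schedules as (E, Z, N, U, G):
V=1: (1,2,2,2,1) (1,3,3,3,1) (1,3,3,3,2) (1,4,4,4,1) (1,4,4,4,2) (1,4,4,4,3) (1,5,5,5,1) (1,5,5,5,2) (1,5,5,5,3) (1,5,5,5,4) (1,6,6,6,1) (1,6,6,6,2) (1,6,6,6,3) (1,6,6,6,4) (1,6,6,6,5) — 15.
V=2: (2,3,3,3,1) (2,3,3,3,2) (2,4,4,4,1) (2,4,4,4,2) (2,4,4,4,3) (2,5,5,5,1) (2,5,5,5,2) (2,5,5,5,3) (2,5,5,5,4) (2,6,6,6,1) (2,6,6,6,2) (2,6,6,6,3) (2,6,6,6,4) (2,6,6,6,5) — 14.
V=3: (3,4,4,4,1) (3,4,4,4,2) (3,4,4,4,3) (3,5,5,5,1) (3,5,5,5,2) (3,5,5,5,3) (3,5,5,5,4) (3,6,6,6,1) (3,6,6,6,2) (3,6,6,6,3) (3,6,6,6,4) (3,6,6,6,5) — 12.
V=4: (4,5,5,5,1) (4,5,5,5,2) (4,5,5,5,3) (4,5,5,5,4) (4,6,6,6,1) (4,6,6,6,2) (4,6,6,6,3) (4,6,6,6,4) (4,6,6,6,5) — 9.
V=5: (5,6,6,6,1) (5,6,6,6,2) (5,6,6,6,3) (5,6,6,6,4) (5,6,6,6,5) — 5.
Summing: 15 + 14 + 12 + 9 + 5 = 55.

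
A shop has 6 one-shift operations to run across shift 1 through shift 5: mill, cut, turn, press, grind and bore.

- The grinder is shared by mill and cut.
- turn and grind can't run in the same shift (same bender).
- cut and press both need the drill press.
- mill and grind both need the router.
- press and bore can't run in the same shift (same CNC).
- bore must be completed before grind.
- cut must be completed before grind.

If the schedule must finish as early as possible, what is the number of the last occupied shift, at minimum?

shift 3

The precedence chain requires at least 2 distinct shifts.
Could 2 shifts be enough, i.e. nothing placed later than shift 2? No: grind must come after cut (at shift 1 or later) → {shift 2}; cut must come before grind (at shift 2 or earlier) → {shift 1}; mill can't share with grind (shift 2) → {shift 1}; cut can't share with mill (shift 1) → nothing is left.
So 2 shifts is not enough.
3 works (last occupied shift: shift 3): for example bore in shift 1; turn in shift 1; press in shift 2; cut in shift 1; mill in shift 3; grind in shift 2.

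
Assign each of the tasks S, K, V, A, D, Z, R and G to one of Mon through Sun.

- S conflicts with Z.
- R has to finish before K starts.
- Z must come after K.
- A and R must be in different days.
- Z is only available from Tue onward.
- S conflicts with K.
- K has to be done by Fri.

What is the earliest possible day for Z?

Z is available from Tue; precedence pushes Z to at least Wed.
Z at Wed is achievable: D in Mon, V in Mon, R in Mon, G in Mon, Z in Wed, K in Tue, S in Mon, A in Tue.

Wed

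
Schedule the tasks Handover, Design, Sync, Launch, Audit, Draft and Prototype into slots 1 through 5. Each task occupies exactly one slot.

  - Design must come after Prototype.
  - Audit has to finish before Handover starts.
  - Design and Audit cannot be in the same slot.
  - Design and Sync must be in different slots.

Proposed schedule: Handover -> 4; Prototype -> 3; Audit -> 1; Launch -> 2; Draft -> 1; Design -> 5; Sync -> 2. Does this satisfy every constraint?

Design and Audit cannot be in the same slot — holds.
Design must come after Prototype — holds.
Audit has to finish before Handover starts — holds.
Design and Sync must be in different slots — holds.

Yes, all constraints hold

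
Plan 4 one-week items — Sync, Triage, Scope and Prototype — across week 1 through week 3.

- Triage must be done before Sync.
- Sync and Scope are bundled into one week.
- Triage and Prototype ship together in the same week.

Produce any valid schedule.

Prototype=week 1, Sync=week 2, Scope=week 2, Triage=week 1

Checking: Triage(week 1) before Sync(week 2); Triage = Prototype = week 1; Sync = Scope = week 2.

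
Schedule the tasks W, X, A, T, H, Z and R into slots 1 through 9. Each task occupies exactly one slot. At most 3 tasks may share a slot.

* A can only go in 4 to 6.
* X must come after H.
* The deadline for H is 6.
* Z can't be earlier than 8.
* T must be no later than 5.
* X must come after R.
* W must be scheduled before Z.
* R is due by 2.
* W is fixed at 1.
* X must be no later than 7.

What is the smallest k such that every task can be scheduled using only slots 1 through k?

8

The precedence chain requires at least 2 distinct slots.
With at most 3 per slot and 7 tasks, at least 3 slots are needed.
Z can't be placed before 8, so the schedule must run through at least slot 8.
8 works (last occupied slot: 8): for example T in 1, W in 1, Z in 8, R in 1, H in 2, A in 4, X in 3.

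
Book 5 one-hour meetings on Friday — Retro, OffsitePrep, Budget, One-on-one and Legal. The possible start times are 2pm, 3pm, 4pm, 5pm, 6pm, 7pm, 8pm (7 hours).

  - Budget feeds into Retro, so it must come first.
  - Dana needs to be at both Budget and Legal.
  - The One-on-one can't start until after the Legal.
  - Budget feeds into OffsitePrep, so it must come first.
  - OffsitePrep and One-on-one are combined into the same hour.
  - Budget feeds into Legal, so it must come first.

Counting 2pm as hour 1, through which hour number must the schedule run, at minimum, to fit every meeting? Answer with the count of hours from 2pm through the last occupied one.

The precedence chain requires at least 3 distinct hours.
3 works (last occupied hour: 4pm): for example One-on-one=4pm; Retro=3pm; Budget=2pm; OffsitePrep=4pm; Legal=3pm.

3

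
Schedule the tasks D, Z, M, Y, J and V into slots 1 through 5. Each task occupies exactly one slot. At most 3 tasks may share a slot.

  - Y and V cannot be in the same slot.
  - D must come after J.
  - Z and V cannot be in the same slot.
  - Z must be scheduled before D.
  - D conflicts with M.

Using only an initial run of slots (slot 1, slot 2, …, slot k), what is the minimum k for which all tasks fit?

The precedence chain requires at least 2 distinct slots.
With at most 3 per slot and 6 tasks, at least 2 slots are needed.
Could 2 slots be enough, i.e. nothing placed later than 2? No: D must come after J (at 1 or later) → {2}; J must come before D (at 2 or earlier) → {1}; Z must come before D (at 2 or earlier) → {1}; V can't share with Z (1) → {2}; M can't share with D (2) → {1}; Y can't share with V (2) → {1}; that puts Z, M, Y and J all in 1 — more than 3 per slot.
So 2 slots is not enough.
3 works (last occupied slot: 3): for example M -> 1, Z -> 1, Y -> 2, J -> 1, D -> 2, V -> 3.

3 slots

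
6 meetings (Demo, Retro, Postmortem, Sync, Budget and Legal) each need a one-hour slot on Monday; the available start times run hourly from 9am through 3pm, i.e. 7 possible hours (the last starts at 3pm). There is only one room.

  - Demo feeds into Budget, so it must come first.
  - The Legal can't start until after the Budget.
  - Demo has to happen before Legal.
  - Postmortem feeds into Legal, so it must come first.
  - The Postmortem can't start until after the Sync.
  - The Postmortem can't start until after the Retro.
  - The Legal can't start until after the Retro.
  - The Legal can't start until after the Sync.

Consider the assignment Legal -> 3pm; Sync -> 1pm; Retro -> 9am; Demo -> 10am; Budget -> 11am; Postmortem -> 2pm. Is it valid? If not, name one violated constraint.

Yes

There is only one room — holds.
The Legal can't start until after the Budget — holds.
Demo feeds into Budget, so it must come first — holds.
The Postmortem can't start until after the Retro — holds.
The Postmortem can't start until after the Sync — holds.
The Legal can't start until after the Retro — holds.
Postmortem feeds into Legal, so it must come first — holds.
Demo has to happen before Legal — holds.
The Legal can't start until after the Sync — holds.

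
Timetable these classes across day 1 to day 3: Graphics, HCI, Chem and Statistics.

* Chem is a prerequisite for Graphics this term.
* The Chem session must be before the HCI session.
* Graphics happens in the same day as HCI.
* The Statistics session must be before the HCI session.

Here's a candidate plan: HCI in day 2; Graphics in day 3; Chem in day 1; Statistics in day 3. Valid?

Invalid. The Statistics session must be before the HCI session.

The Statistics session must be before the HCI session — violated.
The Chem session must be before the HCI session — holds.
Chem is a prerequisite for Graphics this term — holds.
Graphics happens in the same day as HCI — violated.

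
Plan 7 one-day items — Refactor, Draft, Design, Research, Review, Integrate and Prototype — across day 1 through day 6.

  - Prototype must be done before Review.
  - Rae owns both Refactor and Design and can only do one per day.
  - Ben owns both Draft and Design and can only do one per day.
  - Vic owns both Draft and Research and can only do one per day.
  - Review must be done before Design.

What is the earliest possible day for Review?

Precedence pushes Review to at least day 2; downstream work caps Review at day 5.
Review at day 2 is achievable: Review=day 2, Prototype=day 1, Design=day 3, Integrate=day 1, Refactor=day 1, Draft=day 1, Research=day 2.

day 2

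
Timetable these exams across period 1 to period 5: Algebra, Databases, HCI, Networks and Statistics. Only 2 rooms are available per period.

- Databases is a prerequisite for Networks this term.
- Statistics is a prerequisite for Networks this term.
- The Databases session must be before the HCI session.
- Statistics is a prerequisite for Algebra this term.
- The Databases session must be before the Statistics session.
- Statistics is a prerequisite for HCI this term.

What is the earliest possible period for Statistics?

Precedence pushes Statistics to at least period 2; downstream work caps Statistics at period 4.
Statistics at period 2 is achievable: Networks -> period 3, Databases -> period 1, HCI -> period 3, Algebra -> period 4, Statistics -> period 2.

period 2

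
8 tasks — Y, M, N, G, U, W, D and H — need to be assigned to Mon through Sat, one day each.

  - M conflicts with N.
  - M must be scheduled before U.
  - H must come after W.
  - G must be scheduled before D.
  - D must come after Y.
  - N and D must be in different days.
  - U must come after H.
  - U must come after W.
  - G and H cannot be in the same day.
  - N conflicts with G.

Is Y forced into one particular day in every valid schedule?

Y can be Mon (e.g. W=Mon; N=Wed; G=Mon; U=Wed; H=Tue; D=Tue; Y=Mon; M=Mon) or Tue (e.g. D -> Wed, W -> Mon, Y -> Tue, M -> Mon, U -> Wed, G -> Mon, N -> Tue, H -> Tue).

No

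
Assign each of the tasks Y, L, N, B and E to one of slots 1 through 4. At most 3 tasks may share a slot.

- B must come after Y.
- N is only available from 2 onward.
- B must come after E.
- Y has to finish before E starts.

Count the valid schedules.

48

Splitting on Y: it can be 1 (36), 2 (12). Listing each branch's schedules as (L, N, B, E):
Y=1: (1,2,3,2) (1,2,4,2) (1,2,4,3) (1,3,3,2) (1,3,4,2) (1,3,4,3) (1,4,3,2) (1,4,4,2) (1,4,4,3) (2,2,3,2) (2,2,4,2) (2,2,4,3) (2,3,3,2) (2,3,4,2) (2,3,4,3) (2,4,3,2) (2,4,4,2) (2,4,4,3) (3,2,3,2) (3,2,4,2) (3,2,4,3) (3,3,3,2) (3,3,4,2) (3,3,4,3) (3,4,3,2) (3,4,4,2) (3,4,4,3) (4,2,3,2) (4,2,4,2) (4,2,4,3) (4,3,3,2) (4,3,4,2) (4,3,4,3) (4,4,3,2) (4,4,4,2) (4,4,4,3) — 36.
Y=2: (1,2,4,3) (1,3,4,3) (1,4,4,3) (2,2,4,3) (2,3,4,3) (2,4,4,3) (3,2,4,3) (3,3,4,3) (3,4,4,3) (4,2,4,3) (4,3,4,3) (4,4,4,3) — 12.
Summing: 36 + 12 = 48.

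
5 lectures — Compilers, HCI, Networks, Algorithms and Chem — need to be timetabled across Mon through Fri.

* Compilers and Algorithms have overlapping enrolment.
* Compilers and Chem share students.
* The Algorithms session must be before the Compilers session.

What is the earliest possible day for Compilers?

Tue

Precedence pushes Compilers to at least Tue.
Compilers at Tue is achievable: HCI=Mon; Compilers=Tue; Algorithms=Mon; Networks=Mon; Chem=Mon.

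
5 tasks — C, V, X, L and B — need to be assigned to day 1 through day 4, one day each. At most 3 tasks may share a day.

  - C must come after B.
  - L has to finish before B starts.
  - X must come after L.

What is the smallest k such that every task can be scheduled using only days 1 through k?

3 days

The precedence chain requires at least 3 distinct days.
With at most 3 per day and 5 tasks, at least 2 days are needed.
3 works (last occupied day: day 3): for example B=day 2, L=day 1, C=day 3, V=day 1, X=day 2.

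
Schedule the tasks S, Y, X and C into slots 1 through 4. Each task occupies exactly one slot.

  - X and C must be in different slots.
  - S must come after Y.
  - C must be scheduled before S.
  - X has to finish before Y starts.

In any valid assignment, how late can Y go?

3

Precedence pushes Y to at least 2; downstream work caps Y at 3.
Y at 3 is achievable: Y in 3, C in 2, S in 4, X in 1.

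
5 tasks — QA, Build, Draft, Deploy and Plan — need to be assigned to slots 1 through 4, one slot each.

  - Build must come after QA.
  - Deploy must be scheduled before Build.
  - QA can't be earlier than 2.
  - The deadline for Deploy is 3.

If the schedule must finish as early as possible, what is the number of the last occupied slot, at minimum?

slot 3

The precedence chain requires at least 2 distinct slots.
Propagating the time windows through the other constraints, Build can't land before 3, so the schedule must run through at least slot 3.
3 works (last occupied slot: 3): for example Plan -> 1; QA -> 2; Draft -> 1; Deploy -> 1; Build -> 3.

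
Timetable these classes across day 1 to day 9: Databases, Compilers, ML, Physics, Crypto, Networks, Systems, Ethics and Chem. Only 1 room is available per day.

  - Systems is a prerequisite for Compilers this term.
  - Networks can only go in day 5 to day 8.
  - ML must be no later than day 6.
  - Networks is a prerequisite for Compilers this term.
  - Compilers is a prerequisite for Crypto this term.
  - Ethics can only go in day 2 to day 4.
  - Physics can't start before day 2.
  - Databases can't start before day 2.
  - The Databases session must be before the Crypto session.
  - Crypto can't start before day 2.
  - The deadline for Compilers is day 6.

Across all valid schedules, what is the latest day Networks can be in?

Networks is available from day 5; Networks's own window allows nothing later than day 8; downstream work caps Networks at day 5.
Networks at day 5 is achievable: Compilers in day 6; Databases in day 3; Physics in day 8; Chem in day 9; Systems in day 4; Networks in day 5; Crypto in day 7; Ethics in day 2; ML in day 1.

day 5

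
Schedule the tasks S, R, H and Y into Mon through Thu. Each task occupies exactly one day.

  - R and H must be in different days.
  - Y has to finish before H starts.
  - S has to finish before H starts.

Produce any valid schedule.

R=Mon, Y=Mon, H=Tue, S=Mon

Checking: S(Mon) before H(Tue); Y(Mon) before H(Tue); R(Mon) != H(Tue).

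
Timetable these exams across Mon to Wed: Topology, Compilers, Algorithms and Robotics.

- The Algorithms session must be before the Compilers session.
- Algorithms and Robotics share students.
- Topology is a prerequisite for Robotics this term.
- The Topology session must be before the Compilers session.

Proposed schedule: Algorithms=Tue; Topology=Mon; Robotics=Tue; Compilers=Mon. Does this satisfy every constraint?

The Algorithms session must be before the Compilers session — violated.
Algorithms and Robotics share students — violated.
The Topology session must be before the Compilers session — violated.
Topology is a prerequisite for Robotics this term — holds.

No — it violates: The Algorithms session must be before the Compilers session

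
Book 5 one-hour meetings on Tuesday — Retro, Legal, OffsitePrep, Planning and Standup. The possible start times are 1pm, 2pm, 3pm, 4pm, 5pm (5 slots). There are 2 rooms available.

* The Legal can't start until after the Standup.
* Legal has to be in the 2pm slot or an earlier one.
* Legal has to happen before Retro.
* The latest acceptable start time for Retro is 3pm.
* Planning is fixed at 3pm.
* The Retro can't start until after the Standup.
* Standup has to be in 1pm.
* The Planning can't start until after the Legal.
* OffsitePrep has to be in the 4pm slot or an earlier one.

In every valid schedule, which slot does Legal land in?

Standup is fixed at 1pm and must come before Legal, so Legal is at least 2pm.
Planning is fixed at 3pm and must come after Legal, so Legal is at most 2pm.
So Legal must be 2pm.

2pm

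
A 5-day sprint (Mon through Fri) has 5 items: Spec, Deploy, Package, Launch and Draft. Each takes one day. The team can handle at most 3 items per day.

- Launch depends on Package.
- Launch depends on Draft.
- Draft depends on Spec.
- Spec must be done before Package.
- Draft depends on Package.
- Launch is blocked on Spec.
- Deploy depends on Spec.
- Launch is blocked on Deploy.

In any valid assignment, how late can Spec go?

Downstream work caps Spec at Tue.
Spec at Tue is achievable: Draft in Thu; Package in Wed; Launch in Fri; Spec in Tue; Deploy in Wed.

Tue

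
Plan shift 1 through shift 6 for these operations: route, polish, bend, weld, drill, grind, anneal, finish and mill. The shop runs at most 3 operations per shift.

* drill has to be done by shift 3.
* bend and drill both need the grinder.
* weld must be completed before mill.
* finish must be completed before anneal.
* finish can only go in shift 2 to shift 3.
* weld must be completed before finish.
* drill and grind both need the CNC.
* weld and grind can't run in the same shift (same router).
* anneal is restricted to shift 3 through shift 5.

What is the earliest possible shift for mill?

shift 2

Precedence pushes mill to at least shift 2.
mill at shift 2 is achievable: route -> shift 1; mill -> shift 2; grind -> shift 3; drill -> shift 1; anneal -> shift 3; bend -> shift 3; polish -> shift 2; weld -> shift 1; finish -> shift 2.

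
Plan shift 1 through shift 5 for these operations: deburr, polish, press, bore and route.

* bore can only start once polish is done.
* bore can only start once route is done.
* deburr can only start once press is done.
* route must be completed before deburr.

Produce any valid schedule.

route=shift 1; polish=shift 1; deburr=shift 2; bore=shift 2; press=shift 1

Checking: press(shift 1) before deburr(shift 2); route(shift 1) before deburr(shift 2); route(shift 1) before bore(shift 2); polish(shift 1) before bore(shift 2).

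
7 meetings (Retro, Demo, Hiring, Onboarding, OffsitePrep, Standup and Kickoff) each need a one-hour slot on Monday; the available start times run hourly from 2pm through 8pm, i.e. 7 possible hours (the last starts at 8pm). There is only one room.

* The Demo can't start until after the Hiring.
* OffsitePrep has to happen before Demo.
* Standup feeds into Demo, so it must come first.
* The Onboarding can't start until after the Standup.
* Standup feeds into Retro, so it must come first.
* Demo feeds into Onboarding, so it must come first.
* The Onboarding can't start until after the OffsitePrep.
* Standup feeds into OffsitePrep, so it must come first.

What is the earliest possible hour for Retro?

3pm

Precedence pushes Retro to at least 3pm.
Retro at 3pm is achievable: Retro -> 3pm, Hiring -> 5pm, Onboarding -> 7pm, Demo -> 6pm, Kickoff -> 8pm, OffsitePrep -> 4pm, Standup -> 2pm.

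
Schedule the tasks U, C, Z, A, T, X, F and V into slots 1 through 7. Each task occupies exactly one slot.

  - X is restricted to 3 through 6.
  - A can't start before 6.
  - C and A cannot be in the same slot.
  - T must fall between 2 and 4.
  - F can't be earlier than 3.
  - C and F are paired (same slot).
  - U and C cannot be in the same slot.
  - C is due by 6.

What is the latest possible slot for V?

V at 7 is achievable: T -> 2; C -> 3; V -> 7; X -> 3; U -> 1; Z -> 1; F -> 3; A -> 6.

7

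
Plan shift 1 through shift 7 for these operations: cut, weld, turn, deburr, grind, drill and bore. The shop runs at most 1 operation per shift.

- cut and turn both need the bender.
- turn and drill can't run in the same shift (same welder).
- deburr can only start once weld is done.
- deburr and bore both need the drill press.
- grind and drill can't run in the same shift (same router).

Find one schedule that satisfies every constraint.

bore -> shift 7; grind -> shift 5; deburr -> shift 2; weld -> shift 1; drill -> shift 6; cut -> shift 3; turn -> shift 4

Checking: weld(shift 1) before deburr(shift 2); turn(shift 4) != drill(shift 6); grind(shift 5) != drill(shift 6); deburr(shift 2) != bore(shift 7); cut(shift 3) != turn(shift 4); max 1 per shift (cap 1).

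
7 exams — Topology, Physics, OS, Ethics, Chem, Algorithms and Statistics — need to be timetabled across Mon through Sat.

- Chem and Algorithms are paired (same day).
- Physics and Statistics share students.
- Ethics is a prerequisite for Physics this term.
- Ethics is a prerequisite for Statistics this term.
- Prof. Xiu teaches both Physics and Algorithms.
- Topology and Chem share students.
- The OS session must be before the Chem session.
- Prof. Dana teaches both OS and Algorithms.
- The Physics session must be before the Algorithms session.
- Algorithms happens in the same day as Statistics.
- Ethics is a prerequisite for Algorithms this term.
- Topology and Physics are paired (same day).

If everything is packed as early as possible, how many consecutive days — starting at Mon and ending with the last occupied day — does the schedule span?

The precedence chain requires at least 3 distinct days.
3 works (last occupied day: Wed): for example Algorithms=Wed; Chem=Wed; OS=Mon; Physics=Tue; Statistics=Wed; Topology=Tue; Ethics=Mon.

3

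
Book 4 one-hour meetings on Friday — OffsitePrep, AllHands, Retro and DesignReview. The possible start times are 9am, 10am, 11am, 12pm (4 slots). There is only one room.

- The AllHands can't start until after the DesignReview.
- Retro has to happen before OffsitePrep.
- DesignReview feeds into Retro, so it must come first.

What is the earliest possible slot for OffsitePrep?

Precedence pushes OffsitePrep to at least 11am.
OffsitePrep at 11am is achievable: DesignReview=9am, Retro=10am, OffsitePrep=11am, AllHands=12pm.

11am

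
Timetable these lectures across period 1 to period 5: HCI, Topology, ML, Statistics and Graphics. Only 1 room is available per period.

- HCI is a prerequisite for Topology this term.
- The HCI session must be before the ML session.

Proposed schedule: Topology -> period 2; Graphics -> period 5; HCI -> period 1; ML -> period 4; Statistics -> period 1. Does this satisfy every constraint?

The HCI session must be before the ML session — holds.
Only 1 room is available per period — violated.
HCI is a prerequisite for Topology this term — holds.

No — it violates: Only 1 room is available per period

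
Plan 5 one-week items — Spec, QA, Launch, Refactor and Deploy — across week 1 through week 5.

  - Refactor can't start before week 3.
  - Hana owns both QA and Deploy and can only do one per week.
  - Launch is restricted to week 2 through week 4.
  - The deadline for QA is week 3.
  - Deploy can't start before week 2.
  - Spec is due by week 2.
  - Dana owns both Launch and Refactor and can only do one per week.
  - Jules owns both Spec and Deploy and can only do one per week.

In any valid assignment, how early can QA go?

week 1

QA's own window allows nothing later than week 3.
QA at week 1 is achievable: QA in week 1, Refactor in week 3, Deploy in week 2, Launch in week 2, Spec in week 1.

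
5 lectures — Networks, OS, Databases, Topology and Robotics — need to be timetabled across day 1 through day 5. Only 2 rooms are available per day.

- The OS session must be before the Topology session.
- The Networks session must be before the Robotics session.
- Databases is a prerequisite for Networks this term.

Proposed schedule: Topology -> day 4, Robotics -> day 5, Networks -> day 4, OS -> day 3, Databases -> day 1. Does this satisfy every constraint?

Only 2 rooms are available per day — holds.
The OS session must be before the Topology session — holds.
Databases is a prerequisite for Networks this term — holds.
The Networks session must be before the Robotics session — holds.

Valid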